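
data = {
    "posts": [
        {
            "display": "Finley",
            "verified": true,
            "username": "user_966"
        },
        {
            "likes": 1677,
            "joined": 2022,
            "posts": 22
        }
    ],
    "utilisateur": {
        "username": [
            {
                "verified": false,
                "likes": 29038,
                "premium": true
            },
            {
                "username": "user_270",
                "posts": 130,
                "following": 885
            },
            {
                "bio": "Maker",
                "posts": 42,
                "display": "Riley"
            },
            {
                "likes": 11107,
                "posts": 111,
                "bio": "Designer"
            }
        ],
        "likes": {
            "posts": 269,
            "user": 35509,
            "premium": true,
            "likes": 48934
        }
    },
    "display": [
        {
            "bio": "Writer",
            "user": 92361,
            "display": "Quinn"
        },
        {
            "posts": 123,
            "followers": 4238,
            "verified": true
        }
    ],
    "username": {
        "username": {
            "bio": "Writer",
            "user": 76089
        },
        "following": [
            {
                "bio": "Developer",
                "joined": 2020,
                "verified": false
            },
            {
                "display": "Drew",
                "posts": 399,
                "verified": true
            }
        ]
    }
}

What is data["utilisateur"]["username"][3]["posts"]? 111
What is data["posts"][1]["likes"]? 1677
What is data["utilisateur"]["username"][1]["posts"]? 130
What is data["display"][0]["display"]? "Quinn"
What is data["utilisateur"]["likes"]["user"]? 35509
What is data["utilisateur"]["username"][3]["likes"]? 11107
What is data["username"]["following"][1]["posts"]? 399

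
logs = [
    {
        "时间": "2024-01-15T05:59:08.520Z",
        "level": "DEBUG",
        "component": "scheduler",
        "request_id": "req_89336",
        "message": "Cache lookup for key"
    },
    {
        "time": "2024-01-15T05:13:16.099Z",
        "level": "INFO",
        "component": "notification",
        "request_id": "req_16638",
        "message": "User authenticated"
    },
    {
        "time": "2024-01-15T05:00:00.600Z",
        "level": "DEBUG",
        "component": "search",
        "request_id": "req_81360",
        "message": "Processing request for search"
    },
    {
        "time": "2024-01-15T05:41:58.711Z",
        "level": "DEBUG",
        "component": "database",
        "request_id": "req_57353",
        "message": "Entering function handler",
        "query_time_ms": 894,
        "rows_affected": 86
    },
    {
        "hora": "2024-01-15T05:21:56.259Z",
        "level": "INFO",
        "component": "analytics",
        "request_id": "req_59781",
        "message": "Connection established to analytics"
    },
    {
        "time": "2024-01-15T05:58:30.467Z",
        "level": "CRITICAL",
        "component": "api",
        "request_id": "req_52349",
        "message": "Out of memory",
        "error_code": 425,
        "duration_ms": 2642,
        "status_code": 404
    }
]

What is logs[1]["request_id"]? "req_16638"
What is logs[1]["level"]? "INFO"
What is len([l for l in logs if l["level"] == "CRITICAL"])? 1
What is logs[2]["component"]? "search"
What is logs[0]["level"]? "DEBUG"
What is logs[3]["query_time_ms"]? 894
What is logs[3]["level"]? "DEBUG"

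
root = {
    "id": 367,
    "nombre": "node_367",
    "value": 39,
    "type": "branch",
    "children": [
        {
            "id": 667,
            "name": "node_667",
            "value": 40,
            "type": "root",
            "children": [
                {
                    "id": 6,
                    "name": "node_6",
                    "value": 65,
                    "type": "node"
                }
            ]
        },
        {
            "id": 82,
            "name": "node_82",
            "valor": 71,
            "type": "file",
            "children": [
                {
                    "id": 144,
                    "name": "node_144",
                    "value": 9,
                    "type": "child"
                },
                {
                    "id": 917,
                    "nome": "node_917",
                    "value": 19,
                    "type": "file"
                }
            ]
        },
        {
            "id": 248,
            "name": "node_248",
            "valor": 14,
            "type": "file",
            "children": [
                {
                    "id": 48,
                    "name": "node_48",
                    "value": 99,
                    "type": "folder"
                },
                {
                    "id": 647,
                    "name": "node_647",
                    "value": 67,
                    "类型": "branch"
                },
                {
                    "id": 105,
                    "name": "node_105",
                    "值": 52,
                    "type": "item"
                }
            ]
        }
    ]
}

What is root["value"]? 39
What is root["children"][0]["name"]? "node_667"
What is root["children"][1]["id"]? 82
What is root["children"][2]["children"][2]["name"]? "node_105"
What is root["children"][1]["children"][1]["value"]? 19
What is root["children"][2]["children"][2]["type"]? "item"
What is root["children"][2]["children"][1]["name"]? "node_647"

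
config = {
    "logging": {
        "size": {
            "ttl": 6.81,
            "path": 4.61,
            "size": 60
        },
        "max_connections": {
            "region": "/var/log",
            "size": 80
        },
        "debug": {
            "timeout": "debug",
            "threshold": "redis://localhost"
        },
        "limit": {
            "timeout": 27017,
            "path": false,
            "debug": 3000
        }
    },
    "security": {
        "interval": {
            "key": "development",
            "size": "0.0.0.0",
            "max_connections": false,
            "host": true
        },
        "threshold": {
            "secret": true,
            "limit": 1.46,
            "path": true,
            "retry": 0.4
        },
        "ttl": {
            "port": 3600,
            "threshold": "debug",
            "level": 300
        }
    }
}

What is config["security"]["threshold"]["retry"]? 0.4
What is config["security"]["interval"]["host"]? True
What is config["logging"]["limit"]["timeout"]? 27017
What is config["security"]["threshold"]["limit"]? 1.46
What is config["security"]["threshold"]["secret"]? True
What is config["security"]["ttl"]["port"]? 3600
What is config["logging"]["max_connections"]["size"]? 80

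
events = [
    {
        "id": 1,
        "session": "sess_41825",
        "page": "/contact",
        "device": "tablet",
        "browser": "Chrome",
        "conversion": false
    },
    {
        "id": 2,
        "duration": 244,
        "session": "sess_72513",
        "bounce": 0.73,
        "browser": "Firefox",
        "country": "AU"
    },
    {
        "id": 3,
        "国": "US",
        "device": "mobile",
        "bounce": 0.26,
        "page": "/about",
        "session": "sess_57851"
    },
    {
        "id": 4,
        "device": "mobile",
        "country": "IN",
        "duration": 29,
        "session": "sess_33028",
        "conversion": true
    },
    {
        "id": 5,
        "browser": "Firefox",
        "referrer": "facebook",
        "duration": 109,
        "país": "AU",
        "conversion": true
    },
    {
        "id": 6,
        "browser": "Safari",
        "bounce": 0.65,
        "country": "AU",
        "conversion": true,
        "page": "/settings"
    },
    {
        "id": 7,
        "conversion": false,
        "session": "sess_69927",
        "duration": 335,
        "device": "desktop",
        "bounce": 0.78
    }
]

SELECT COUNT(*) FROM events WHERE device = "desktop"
1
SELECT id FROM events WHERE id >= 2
[2, 3, 4, 5, 6, 7]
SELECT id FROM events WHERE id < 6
[1, 2, 3, 4, 5]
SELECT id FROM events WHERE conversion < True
[1, 7]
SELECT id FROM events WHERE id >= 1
[1, 2, 3, 4, 5, 6, 7]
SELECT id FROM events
[1, 2, 3, 4, 5, 6, 7]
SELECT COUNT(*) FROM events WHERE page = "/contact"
1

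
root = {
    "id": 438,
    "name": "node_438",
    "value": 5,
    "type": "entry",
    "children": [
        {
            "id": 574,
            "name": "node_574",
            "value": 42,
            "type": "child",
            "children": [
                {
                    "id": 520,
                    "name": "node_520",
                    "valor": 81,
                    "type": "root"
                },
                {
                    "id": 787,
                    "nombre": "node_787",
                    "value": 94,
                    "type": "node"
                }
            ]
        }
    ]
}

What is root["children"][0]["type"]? "child"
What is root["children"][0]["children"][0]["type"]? "root"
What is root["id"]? 438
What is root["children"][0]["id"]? 574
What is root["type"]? "entry"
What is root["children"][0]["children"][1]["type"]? "node"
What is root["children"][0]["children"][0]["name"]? "node_520"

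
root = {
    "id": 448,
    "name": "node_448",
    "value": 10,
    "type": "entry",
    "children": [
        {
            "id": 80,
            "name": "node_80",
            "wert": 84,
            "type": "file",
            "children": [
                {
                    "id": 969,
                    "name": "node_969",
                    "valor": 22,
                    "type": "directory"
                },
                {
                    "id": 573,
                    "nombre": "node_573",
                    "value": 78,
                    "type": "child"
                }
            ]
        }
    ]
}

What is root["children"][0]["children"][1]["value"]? 78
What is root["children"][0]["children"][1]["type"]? "child"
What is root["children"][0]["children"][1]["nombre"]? "node_573"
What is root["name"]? "node_448"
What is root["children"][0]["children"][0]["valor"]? 22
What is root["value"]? 10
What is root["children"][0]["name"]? "node_80"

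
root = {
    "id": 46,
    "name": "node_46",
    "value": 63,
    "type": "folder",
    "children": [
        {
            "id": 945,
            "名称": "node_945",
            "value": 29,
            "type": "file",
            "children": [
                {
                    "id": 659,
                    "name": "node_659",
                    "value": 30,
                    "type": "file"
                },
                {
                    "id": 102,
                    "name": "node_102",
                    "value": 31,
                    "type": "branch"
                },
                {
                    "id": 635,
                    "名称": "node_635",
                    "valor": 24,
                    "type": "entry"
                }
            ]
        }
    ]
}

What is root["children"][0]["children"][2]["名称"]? "node_635"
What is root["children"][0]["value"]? 29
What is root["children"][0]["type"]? "file"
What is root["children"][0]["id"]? 945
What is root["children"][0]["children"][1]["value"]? 31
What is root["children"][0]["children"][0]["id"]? 659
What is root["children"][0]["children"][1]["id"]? 102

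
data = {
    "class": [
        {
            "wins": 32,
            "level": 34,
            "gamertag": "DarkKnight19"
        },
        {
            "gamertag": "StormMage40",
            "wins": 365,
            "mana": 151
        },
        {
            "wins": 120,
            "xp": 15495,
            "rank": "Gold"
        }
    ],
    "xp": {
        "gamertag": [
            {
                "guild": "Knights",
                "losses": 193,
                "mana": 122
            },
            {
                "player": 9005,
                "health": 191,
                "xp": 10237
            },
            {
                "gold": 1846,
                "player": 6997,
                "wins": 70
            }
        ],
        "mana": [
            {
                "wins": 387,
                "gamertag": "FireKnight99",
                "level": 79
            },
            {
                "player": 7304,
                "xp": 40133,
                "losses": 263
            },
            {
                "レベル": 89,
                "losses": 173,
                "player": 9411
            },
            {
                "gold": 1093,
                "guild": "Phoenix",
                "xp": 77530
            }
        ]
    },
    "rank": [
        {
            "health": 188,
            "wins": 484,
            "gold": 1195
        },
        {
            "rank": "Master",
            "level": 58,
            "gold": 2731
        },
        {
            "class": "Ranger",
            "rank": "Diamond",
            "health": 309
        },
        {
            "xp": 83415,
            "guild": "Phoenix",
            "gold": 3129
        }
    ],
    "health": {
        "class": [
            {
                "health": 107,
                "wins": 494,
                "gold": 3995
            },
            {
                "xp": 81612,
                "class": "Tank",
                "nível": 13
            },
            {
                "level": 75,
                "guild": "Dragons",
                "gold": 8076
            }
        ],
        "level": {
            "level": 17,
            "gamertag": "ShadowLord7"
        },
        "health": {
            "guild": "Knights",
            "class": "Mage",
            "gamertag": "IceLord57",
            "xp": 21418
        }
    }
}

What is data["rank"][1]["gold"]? 2731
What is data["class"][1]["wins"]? 365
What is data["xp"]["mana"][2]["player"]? 9411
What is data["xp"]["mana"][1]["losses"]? 263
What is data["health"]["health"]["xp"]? 21418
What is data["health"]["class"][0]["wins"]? 494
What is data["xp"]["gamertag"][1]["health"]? 191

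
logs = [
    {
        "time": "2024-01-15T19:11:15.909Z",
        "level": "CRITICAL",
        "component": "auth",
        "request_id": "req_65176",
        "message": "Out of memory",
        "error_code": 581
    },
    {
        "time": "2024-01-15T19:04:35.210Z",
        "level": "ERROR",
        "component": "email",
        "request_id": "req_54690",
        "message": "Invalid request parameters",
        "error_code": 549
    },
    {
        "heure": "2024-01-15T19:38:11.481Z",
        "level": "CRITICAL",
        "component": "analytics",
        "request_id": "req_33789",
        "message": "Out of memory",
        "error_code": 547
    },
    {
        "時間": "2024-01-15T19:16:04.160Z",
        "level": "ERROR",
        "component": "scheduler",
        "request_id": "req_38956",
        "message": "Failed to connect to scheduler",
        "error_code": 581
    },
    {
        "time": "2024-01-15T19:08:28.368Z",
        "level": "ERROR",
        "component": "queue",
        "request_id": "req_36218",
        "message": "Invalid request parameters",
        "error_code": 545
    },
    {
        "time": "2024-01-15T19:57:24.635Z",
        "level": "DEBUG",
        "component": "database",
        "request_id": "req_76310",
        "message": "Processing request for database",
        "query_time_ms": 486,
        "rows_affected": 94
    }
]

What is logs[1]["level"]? "ERROR"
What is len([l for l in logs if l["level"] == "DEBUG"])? 1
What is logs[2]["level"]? "CRITICAL"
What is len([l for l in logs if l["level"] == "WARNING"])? 0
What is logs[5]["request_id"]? "req_76310"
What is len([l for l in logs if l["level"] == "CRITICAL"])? 2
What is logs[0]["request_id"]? "req_65176"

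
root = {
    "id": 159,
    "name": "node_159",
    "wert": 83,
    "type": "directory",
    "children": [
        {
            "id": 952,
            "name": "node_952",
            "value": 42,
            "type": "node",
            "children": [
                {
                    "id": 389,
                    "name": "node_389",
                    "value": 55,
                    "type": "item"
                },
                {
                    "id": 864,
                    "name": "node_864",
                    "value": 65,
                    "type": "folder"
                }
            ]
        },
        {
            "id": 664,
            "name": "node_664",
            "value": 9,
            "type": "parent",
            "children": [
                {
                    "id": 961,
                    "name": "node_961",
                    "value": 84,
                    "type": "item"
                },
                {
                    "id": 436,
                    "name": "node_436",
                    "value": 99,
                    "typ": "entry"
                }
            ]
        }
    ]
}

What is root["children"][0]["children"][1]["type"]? "folder"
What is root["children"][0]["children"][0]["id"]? 389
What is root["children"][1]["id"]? 664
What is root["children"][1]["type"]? "parent"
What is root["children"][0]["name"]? "node_952"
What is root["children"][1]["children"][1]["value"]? 99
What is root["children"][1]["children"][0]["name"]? "node_961"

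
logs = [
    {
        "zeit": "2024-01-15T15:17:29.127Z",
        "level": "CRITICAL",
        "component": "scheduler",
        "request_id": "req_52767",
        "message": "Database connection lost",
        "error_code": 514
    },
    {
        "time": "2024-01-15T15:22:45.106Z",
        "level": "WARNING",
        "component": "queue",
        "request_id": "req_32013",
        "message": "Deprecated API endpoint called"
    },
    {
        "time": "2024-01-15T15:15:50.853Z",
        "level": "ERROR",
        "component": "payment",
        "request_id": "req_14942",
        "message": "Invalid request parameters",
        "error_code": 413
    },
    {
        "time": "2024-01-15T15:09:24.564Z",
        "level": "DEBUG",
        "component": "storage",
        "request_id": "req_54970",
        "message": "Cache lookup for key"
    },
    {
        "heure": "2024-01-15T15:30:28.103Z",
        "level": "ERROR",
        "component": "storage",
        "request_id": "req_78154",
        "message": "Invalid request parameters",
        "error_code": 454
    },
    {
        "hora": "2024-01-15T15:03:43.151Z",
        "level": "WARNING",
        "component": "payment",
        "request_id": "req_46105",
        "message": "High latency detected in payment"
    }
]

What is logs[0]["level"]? "CRITICAL"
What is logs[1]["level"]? "WARNING"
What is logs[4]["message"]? "Invalid request parameters"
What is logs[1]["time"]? "2024-01-15T15:22:45.106Z"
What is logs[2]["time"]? "2024-01-15T15:15:50.853Z"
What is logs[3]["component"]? "storage"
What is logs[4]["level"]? "ERROR"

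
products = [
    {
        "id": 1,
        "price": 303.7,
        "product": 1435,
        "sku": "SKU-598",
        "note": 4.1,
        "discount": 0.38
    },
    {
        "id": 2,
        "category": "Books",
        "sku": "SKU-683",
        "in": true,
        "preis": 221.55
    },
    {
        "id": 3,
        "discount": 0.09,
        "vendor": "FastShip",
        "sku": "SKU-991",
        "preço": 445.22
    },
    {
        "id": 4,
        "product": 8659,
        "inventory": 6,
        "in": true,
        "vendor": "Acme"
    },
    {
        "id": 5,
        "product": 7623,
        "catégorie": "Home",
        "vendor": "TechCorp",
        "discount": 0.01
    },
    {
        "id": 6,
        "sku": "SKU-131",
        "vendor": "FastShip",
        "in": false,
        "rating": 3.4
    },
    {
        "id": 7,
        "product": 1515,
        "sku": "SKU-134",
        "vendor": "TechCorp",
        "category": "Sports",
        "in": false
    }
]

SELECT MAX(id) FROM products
7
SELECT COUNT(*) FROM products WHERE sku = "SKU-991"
1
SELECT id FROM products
[1, 2, 3, 4, 5, 6, 7]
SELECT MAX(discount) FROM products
0.38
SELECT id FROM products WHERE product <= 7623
[1, 5, 7]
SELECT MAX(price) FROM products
303.7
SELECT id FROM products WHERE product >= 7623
[4, 5]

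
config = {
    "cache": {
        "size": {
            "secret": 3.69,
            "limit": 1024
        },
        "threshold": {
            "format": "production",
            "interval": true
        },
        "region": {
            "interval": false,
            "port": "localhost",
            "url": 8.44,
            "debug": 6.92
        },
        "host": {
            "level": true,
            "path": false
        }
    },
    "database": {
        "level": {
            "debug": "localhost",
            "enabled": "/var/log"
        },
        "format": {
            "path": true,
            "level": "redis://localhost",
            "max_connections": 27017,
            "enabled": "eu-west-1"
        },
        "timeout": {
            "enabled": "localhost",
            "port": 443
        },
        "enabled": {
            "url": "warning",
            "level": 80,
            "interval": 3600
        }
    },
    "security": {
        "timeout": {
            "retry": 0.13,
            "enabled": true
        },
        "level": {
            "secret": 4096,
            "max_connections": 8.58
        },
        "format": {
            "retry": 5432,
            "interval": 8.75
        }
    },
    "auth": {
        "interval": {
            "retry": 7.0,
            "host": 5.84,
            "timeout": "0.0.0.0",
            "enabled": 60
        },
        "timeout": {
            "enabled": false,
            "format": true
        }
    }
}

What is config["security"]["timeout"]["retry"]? 0.13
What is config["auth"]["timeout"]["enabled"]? False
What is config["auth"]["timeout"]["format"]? True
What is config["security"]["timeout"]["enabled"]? True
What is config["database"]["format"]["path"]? True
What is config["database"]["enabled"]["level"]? 80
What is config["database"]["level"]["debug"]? "localhost"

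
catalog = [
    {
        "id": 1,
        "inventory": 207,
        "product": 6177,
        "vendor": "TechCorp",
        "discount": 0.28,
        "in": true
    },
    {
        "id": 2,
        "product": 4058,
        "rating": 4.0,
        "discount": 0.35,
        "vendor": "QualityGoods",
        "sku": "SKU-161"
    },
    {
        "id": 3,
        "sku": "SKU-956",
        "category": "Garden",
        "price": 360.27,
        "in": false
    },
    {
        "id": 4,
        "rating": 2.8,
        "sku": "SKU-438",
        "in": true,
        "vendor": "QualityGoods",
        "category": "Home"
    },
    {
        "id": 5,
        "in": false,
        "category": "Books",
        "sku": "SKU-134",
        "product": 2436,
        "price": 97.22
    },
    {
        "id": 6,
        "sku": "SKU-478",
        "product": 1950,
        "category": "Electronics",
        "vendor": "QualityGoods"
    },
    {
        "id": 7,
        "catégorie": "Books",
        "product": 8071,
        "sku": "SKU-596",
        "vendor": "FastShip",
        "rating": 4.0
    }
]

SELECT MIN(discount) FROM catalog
0.28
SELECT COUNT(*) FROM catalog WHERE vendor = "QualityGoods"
3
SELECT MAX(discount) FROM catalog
0.35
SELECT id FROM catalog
[1, 2, 3, 4, 5, 6, 7]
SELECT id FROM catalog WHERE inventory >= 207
[1]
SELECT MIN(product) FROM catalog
1950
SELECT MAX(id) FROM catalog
7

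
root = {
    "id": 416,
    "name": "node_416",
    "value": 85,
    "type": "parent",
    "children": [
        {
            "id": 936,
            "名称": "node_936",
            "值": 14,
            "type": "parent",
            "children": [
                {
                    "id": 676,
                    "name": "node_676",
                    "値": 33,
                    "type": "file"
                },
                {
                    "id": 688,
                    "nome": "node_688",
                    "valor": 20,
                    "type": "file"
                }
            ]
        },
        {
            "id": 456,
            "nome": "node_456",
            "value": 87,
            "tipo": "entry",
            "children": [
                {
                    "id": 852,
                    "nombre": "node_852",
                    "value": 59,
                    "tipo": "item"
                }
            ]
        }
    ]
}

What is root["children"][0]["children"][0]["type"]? "file"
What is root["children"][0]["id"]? 936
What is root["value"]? 85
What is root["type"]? "parent"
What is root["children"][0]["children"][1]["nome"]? "node_688"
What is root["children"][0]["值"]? 14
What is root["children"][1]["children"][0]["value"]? 59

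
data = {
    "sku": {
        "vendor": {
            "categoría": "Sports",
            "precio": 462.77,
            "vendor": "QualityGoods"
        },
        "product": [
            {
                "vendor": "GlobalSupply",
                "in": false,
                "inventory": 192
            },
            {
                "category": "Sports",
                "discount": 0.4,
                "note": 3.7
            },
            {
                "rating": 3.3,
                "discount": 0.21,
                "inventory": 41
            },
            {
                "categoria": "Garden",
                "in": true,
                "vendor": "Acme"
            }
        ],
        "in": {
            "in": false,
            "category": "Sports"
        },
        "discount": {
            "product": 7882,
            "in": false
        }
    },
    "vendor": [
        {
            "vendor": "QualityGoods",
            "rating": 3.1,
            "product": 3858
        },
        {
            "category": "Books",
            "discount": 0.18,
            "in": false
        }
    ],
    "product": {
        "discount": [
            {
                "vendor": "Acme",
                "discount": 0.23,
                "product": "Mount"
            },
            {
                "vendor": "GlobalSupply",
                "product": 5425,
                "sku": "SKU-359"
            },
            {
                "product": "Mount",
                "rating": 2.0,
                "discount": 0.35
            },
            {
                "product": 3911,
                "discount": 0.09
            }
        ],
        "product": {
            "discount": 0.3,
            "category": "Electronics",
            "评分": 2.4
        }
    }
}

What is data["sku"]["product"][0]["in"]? False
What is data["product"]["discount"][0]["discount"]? 0.23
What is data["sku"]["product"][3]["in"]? True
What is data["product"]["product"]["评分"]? 2.4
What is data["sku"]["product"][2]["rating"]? 3.3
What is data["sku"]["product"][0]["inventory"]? 192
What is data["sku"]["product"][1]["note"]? 3.7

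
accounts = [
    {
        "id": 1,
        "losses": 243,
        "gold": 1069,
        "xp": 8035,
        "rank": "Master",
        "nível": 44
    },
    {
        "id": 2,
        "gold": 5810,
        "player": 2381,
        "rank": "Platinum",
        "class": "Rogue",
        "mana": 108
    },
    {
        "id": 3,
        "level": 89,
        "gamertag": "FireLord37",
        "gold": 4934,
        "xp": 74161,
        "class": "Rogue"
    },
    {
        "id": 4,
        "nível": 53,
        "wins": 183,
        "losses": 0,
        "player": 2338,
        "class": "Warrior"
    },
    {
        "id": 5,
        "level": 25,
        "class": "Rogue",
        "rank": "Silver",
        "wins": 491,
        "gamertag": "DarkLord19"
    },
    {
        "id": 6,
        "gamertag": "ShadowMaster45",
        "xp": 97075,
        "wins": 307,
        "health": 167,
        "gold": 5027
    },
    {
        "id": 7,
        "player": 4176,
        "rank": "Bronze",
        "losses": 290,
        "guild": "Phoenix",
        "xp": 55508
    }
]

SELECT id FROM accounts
[1, 2, 3, 4, 5, 6, 7]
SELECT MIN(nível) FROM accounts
44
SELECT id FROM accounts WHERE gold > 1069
[2, 3, 6]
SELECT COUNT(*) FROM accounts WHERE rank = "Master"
1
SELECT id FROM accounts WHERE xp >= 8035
[1, 3, 6, 7]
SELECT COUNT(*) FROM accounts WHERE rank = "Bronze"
1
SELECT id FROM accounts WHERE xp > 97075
[]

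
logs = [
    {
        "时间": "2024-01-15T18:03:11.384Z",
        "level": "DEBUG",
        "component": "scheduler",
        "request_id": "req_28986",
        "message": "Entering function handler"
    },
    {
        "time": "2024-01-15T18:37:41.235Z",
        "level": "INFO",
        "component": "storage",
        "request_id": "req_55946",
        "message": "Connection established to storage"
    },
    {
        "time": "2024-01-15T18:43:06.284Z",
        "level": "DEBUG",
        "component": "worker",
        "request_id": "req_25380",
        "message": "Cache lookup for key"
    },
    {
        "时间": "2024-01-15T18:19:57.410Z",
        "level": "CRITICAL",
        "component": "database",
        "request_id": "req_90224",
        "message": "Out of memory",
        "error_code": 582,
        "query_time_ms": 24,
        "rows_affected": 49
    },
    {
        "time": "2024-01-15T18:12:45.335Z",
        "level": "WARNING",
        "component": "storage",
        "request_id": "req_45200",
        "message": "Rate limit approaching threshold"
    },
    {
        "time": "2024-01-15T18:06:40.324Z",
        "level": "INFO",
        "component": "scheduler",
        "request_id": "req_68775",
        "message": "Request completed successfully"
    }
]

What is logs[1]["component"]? "storage"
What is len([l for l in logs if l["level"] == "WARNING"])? 1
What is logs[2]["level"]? "DEBUG"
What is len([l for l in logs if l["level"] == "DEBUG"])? 2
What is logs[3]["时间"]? "2024-01-15T18:19:57.410Z"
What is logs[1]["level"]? "INFO"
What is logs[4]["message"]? "Rate limit approaching threshold"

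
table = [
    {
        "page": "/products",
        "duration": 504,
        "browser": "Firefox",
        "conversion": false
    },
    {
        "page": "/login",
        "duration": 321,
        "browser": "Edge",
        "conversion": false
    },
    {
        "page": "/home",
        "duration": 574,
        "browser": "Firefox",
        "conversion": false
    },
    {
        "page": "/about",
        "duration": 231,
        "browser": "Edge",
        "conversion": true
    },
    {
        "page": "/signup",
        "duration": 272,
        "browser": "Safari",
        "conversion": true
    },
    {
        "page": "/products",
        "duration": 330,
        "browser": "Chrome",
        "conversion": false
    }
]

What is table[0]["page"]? "/products"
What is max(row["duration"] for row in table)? 574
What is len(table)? 6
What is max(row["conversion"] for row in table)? True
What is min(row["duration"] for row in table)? 231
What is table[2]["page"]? "/home"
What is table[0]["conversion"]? False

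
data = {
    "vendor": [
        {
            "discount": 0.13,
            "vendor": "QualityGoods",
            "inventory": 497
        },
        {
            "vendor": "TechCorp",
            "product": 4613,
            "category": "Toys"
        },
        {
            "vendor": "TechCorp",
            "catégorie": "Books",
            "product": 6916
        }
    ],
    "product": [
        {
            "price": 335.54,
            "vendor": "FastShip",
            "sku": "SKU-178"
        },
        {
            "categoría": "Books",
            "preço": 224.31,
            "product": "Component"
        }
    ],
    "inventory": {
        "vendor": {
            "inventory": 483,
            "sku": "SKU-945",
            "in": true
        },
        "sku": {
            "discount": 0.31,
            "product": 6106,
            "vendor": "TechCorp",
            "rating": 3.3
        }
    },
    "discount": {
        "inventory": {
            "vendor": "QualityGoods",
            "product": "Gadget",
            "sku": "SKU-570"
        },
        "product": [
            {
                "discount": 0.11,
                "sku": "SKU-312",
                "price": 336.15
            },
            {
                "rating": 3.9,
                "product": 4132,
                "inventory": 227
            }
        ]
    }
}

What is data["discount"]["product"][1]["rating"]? 3.9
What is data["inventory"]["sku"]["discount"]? 0.31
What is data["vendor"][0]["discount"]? 0.13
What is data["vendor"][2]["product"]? 6916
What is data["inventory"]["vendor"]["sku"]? "SKU-945"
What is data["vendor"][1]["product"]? 4613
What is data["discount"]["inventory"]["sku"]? "SKU-570"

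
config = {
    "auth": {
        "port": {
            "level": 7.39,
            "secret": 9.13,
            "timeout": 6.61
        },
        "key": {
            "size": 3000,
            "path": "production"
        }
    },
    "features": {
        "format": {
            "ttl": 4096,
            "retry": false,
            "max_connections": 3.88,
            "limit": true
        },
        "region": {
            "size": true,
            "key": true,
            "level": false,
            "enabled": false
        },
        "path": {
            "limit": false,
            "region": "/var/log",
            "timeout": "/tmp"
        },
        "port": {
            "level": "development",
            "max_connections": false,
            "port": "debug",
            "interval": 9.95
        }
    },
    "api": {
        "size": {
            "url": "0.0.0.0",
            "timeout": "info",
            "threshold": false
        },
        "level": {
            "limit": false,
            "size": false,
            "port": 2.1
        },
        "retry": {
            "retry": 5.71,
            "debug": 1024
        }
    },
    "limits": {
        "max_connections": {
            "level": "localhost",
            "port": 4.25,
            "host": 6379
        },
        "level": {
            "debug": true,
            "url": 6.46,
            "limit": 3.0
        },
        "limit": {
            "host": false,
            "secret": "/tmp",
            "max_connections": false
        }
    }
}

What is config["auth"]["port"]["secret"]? 9.13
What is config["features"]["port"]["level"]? "development"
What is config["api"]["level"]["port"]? 2.1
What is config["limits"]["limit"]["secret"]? "/tmp"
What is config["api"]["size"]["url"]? "0.0.0.0"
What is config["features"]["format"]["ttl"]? 4096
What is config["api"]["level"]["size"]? False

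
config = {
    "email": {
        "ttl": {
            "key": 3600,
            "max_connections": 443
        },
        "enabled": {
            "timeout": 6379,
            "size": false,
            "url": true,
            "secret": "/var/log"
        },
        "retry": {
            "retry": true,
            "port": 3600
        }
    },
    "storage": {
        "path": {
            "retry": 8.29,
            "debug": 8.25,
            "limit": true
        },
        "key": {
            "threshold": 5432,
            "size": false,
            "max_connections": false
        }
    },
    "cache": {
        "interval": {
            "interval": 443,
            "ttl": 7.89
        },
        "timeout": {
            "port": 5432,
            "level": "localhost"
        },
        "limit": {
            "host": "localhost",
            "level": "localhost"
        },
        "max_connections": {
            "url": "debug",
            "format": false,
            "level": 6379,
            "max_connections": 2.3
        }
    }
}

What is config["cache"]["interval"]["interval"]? 443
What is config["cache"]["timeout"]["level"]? "localhost"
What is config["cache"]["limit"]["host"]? "localhost"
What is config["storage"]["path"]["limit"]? True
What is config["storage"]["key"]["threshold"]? 5432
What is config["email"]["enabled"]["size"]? False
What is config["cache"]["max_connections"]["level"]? 6379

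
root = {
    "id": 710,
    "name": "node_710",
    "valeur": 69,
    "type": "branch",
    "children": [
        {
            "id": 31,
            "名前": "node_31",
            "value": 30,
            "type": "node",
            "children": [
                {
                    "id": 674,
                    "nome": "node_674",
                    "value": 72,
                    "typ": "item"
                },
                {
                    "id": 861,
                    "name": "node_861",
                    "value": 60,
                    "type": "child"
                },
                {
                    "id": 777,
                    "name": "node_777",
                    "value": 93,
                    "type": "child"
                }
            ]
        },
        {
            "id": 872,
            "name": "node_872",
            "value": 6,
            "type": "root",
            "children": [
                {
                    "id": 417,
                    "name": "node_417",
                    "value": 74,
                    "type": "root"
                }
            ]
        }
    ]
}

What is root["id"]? 710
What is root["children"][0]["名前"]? "node_31"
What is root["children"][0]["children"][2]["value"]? 93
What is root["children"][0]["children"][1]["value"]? 60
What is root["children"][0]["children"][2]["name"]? "node_777"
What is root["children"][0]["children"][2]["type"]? "child"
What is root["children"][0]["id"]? 31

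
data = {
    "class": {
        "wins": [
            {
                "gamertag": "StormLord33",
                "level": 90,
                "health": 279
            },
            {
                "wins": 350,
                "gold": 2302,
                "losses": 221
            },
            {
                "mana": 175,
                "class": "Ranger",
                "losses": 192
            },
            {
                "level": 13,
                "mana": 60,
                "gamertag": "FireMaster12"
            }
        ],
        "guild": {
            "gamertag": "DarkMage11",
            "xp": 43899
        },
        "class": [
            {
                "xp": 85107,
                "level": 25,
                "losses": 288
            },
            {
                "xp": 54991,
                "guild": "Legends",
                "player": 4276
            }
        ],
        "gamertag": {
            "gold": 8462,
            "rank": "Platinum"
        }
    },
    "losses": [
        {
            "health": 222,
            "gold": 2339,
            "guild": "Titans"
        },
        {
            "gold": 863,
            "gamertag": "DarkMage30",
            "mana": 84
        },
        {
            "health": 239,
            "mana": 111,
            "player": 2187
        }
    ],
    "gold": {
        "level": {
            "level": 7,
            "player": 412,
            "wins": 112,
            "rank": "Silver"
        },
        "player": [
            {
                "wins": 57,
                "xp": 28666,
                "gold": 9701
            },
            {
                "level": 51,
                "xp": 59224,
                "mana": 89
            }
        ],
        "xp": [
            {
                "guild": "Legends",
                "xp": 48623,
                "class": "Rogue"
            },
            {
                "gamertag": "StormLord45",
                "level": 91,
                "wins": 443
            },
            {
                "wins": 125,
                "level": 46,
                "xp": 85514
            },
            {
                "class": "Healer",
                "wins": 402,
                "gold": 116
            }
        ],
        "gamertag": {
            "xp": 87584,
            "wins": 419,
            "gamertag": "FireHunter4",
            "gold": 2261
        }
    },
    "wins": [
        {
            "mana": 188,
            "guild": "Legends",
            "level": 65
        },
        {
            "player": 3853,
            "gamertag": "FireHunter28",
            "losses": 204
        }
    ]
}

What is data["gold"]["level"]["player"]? 412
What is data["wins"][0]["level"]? 65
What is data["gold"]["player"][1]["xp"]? 59224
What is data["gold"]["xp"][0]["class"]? "Rogue"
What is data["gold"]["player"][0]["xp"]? 28666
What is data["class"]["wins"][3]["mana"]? 60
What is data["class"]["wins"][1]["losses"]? 221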